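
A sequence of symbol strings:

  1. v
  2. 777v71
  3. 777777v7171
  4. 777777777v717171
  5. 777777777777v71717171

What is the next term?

Every step adds 777 to the front and 71 to the end of the previous string.
Applying this once more to 777777777777v71717171:

777777777777777v7171717171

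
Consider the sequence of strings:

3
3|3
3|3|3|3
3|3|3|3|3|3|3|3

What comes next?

Each string is two copies of the previous one joined by '|'.
One more doubling of 3|3|3|3|3|3|3|3 gives the answer.

3|3|3|3|3|3|3|3|3|3|3|3|3|3|3|3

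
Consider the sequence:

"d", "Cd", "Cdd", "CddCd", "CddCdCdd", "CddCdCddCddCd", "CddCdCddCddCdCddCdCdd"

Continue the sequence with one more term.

CddCdCddCddCdCddCdCddCddCdCddCddCd

This is a Fibonacci-style word recurrence s(k) = s(k−1)·s(k−2): e.g. Cd·d = Cdd.
So term 8 is CddCdCddCddCdCddCdCdd·CddCdCddCddCd.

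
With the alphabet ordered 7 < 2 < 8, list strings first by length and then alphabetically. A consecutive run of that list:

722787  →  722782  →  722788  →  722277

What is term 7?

722227

Continuing the enumeration 3 steps past 722277: 722277 → 722272 → 722278 → (answer).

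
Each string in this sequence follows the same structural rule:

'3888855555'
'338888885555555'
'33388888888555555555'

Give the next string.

3333888888888855555555555

Reading off run lengths: 3 runs 1, 2, 3; 8 runs 4, 6, 8; 5 runs 5, 7, 9 — each is linear in n, where the shown terms are n = 2, 3, 4.
For the next term, n = 5, so the run lengths are 4, 10, 11.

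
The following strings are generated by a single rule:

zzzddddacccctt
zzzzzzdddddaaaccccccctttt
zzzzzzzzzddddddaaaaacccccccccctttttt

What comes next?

zzzzzzzzzzzzdddddddaaaaaaaccccccccccccctttttttt

Each string has the form z^{3n} d^{n+3} a^{2n-1} c^{3n+1} t^{2n} (n = 1, 2, …).
At n = 4 the blocks have lengths 12, 7, 7, 13, 8.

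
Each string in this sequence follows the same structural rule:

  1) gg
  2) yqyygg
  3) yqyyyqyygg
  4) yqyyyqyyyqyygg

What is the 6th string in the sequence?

Every step adds yqyy at the front: s(k+1) = yqyy·s(k).
From yqyyyqyyyqyygg, 2 further steps: yqyyyqyyyqyygg → yqyyyqyyyqyyyqyygg → (answer).

yqyyyqyyyqyyyqyyyqyygg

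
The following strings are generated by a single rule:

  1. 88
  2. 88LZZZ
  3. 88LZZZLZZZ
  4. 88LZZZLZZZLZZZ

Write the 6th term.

88LZZZLZZZLZZZLZZZLZZZ

Every step adds LZZZ to the end: s(k+1) = s(k)·LZZZ.
From 88LZZZLZZZLZZZ, 2 further steps: 88LZZZLZZZLZZZ → 88LZZZLZZZLZZZLZZZ → (answer).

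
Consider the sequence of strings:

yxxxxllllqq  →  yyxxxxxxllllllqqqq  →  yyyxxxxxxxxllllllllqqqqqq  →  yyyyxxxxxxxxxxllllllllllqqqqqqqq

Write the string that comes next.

Term n consists of n-1 y's, followed by 2n x's, followed by 2n l's, followed by 2n-2 q's, where the shown terms are n = 2, 3, 4, 5.
Setting n = 6 gives 5, 12, 12, 10 characters in each block.

yyyyyxxxxxxxxxxxxllllllllllllqqqqqqqqqq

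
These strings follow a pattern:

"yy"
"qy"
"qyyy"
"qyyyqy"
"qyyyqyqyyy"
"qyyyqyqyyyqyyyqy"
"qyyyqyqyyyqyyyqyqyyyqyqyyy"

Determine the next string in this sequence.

qyyyqyqyyyqyyyqyqyyyqyqyyyqyyyqyqyyyqyyyqy

Each term (from the third on) is the previous term followed by the one before it: term 3 = qy·yy = qyyy.
So term 8 is qyyyqyqyyyqyyyqyqyyyqyqyyy·qyyyqyqyyyqyyyqy.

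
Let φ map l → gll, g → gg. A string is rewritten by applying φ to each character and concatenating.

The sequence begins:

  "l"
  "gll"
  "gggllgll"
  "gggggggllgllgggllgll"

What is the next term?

Replace each of the 20 characters of gggggggllgllgggllgll in place — gg gg gg gg gg gg gg gll gll gg gll gll gg gg gg gll gll gg gll gll — and concatenate.

gggggggggggggggllgllgggllgllgggggggllgllgggllgll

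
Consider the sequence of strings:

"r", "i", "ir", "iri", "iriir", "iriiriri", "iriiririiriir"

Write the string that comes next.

iriiririiriiririiriri

From term 3 onward, concatenate the last term with the second-to-last: i·r = ir, ir·i = iri, …
The next term joins iriiririiriir and iriiriri.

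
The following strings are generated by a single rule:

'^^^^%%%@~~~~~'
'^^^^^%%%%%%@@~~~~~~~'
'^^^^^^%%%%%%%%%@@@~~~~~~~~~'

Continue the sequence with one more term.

^^^^^^^%%%%%%%%%%%%@@@@~~~~~~~~~~~

Term n consists of n+3 ^'s, followed by 3n %'s, followed by n @'s, followed by 2n+3 ~'s (n = 1, 2, …).
Setting n = 4 gives 7, 12, 4, 11 characters in each block.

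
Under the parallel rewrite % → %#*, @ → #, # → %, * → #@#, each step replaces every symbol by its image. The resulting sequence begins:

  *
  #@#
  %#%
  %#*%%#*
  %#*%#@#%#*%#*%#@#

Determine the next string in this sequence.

Applying the rule to each of the 17 symbols of %#*%#@#%#*%#*%#@# gives the pieces %#* % #@# %#* % # % %#* % #@# %#* % #@# %#* % # %, which concatenate to the answer.

%#*%#@#%#*%#%%#*%#@#%#*%#@#%#*%#%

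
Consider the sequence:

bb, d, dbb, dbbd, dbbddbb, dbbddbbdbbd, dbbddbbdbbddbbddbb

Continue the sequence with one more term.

dbbddbbdbbddbbddbbdbbddbbdbbd

Each term (from the third on) is the previous term followed by the one before it: term 3 = d·bb = dbb.
The next term joins dbbddbbdbbddbbddbb and dbbddbbdbbd.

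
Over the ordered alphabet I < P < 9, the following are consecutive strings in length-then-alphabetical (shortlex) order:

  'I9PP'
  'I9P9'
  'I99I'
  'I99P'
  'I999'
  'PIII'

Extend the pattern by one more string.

Find the rightmost character of PIII below 9, bump it to the next letter, and reset everything to its right to I.

PIIP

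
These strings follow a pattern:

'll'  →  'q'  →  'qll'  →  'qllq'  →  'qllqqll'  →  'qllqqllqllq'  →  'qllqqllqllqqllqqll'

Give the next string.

qllqqllqllqqllqqllqllqqllqllq

Each term (from the third on) is the previous term followed by the one before it: term 3 = q·ll = qll.
Continuing: qllqqllqllqqllqqll · qllqqllqllq gives term 8.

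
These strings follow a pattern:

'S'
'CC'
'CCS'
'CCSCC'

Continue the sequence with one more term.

CCSCCCCS

From term 3 onward, concatenate the last term with the second-to-last: CC·S = CCS, CCS·CC = CCSCC, …
The next term joins CCSCC and CCS.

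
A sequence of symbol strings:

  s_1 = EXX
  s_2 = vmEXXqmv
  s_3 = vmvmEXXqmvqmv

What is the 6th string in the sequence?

vmvmvmvmvmEXXqmvqmvqmvqmvqmv

s(k+1) = vm·s(k)·qmv, so each term gains vm as a prefix and qmv as a suffix.
From vmvmEXXqmvqmv, 3 further steps: vmvmEXXqmvqmv → vmvmvmEXXqmvqmvqmv → vmvmvmvmEXXqmvqmvqmvqmv → (answer).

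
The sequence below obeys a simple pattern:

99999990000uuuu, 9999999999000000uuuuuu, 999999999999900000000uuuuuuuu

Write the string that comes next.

99999999999999990000000000uuuuuuuuuu

Term n consists of 3n+1 9's, followed by 2n 0's, followed by 2n u's, where the shown terms are n = 2, 3, 4.
At n = 5 the blocks have lengths 16, 10, 10.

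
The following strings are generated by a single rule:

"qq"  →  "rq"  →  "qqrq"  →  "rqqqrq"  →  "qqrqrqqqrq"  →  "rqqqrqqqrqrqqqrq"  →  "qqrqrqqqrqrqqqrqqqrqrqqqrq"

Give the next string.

From term 3 onward, concatenate the second-to-last term with the last: qq·rq = qqrq, rq·qqrq = rqqqrq, …
So term 8 is rqqqrqqqrqrqqqrq·qqrqrqqqrqrqqqrqqqrqrqqqrq.

rqqqrqqqrqrqqqrqqqrqrqqqrqrqqqrqqqrqrqqqrq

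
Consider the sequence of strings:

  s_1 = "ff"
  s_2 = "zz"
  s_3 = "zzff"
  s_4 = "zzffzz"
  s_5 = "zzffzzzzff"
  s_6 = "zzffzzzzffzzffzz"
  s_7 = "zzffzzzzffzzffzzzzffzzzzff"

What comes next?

This is a Fibonacci-style word recurrence s(k) = s(k−1)·s(k−2): e.g. zz·ff = zzff.
Continuing: zzffzzzzffzzffzzzzffzzzzff · zzffzzzzffzzffzz gives term 8.

zzffzzzzffzzffzzzzffzzzzffzzffzzzzffzzffzz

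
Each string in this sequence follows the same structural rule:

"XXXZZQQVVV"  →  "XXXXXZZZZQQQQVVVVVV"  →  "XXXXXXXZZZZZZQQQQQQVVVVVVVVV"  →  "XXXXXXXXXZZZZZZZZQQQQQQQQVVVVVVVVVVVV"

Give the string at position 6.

XXXXXXXXXXXXXZZZZZZZZZZZZQQQQQQQQQQQQVVVVVVVVVVVVVVVVVV

Reading off run lengths: X runs 3, 5, 7, 9; Z runs 2, 4, 6, 8; Q runs 2, 4, 6, 8; V runs 3, 6, 9, 12 — each is linear in n (n = 1, 2, …).
Setting n = 6 gives 13, 12, 12, 18 characters in each block.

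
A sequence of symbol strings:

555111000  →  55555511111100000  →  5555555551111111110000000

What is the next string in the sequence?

555555555555111111111111000000000

Each string has the form 5^{3n} 1^{3n} 0^{2n+1} (n = 1, 2, …).
For the next term, n = 4, so the run lengths are 12, 12, 9.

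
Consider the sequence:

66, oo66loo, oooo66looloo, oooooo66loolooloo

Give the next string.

Every step adds oo to the front and loo to the end of the previous string.
So the next term is oo·oooooo66loolooloo·loo.

oooooooo66looloolooloo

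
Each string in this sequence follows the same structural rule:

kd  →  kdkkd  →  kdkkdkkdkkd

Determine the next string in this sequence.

s(k+1) = s(k)·k·s(k) — each term doubles the last with 'k' between the halves.
Doubling kdkkdkkdkkd with 'k' between the halves:

kdkkdkkdkkdkkdkkdkkdkkd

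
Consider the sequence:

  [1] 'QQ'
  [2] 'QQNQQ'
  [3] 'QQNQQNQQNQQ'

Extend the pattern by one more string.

s(k+1) = s(k)·N·s(k) — each term doubles the last with 'N' between the halves.
Doubling QQNQQNQQNQQ with 'N' between the halves:

QQNQQNQQNQQNQQNQQNQQNQQ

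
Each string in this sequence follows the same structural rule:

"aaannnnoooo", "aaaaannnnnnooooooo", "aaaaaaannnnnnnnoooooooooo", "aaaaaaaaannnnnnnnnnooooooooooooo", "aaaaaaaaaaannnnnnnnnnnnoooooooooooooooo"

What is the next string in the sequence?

Reading off run lengths: a runs 3, 5, 7, 9, 11; n runs 4, 6, 8, 10, 12; o runs 4, 7, 10, 13, 16 — each is linear in n (n = 1, 2, …).
Setting n = 6 gives 13, 14, 19 characters in each block.

aaaaaaaaaaaaannnnnnnnnnnnnnooooooooooooooooooo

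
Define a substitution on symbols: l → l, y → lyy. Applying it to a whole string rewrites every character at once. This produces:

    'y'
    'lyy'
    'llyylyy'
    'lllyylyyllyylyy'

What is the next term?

llllyylyyllyylyylllyylyyllyylyy

Replace each of the 15 characters of lllyylyyllyylyy in place — l l l lyy lyy l lyy lyy l l lyy lyy l lyy lyy — and concatenate.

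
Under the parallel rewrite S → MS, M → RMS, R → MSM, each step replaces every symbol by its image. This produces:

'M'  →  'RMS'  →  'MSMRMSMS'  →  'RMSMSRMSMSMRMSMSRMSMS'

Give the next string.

Applying the rule to each of the 21 symbols of RMSMSRMSMSMRMSMSRMSMS gives the pieces MSM RMS MS RMS MS MSM RMS MS RMS MS RMS MSM RMS MS RMS MS MSM RMS MS RMS MS, which concatenate to the answer.

MSMRMSMSRMSMSMSMRMSMSRMSMSRMSMSMRMSMSRMSMSMSMRMSMSRMSMS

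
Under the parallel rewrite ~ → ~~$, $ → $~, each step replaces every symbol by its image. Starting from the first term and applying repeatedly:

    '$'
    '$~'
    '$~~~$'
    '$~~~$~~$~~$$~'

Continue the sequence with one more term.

$~~~$~~$~~$$~~~$~~$$~~~$~~$$~$~~~$

Replace each of the 13 characters of $~~~$~~$~~$$~ in place — $~ ~~$ ~~$ ~~$ $~ ~~$ ~~$ $~ ~~$ ~~$ $~ $~ ~~$ — and concatenate.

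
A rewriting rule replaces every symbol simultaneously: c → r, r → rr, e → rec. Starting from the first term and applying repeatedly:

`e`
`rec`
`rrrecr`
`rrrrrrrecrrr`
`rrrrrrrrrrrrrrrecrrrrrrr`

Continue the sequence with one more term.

φ(rrrrrrrrrrrrrrrecrrrrrrr) expands symbol-by-symbol to rr rr rr rr rr rr rr rr rr rr rr rr rr rr rr rec r rr rr rr rr rr rr rr; joining the 24 pieces gives the next term.

rrrrrrrrrrrrrrrrrrrrrrrrrrrrrrrecrrrrrrrrrrrrrrr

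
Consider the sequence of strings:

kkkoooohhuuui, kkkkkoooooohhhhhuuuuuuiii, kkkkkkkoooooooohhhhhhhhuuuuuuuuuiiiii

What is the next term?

Each string has the form k^{2n+1} o^{2n+2} h^{3n-1} u^{3n} i^{2n-1} (n = 1, 2, …).
At n = 4 the blocks have lengths 9, 10, 11, 12, 7.

kkkkkkkkkoooooooooohhhhhhhhhhhuuuuuuuuuuuuiiiiiii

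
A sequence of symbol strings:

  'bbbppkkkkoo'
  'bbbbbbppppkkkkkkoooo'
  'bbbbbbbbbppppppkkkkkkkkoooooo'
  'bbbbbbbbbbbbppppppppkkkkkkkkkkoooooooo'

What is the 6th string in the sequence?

bbbbbbbbbbbbbbbbbbppppppppppppkkkkkkkkkkkkkkoooooooooooo

The n-th term is 3n b's then 2n p's then 2n+2 k's then 2n o's (n = 1, 2, …).
For term 6, n = 6, so the run lengths are 18, 12, 14, 12.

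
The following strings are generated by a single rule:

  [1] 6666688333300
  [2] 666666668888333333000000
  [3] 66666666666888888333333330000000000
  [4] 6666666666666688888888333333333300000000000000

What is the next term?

Term n consists of 3n+2 6's, followed by 2n 8's, followed by 2n+2 3's, followed by 4n-2 0's (n = 1, 2, …).
Setting n = 5 gives 17, 10, 12, 18 characters in each block.

666666666666666668888888888333333333333000000000000000000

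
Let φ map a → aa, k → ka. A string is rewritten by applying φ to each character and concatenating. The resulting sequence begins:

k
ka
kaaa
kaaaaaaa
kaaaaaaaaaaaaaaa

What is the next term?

Rewriting the 16 symbols of kaaaaaaaaaaaaaaa one by one yields ka aa aa aa aa aa aa aa aa aa aa aa aa aa aa aa; concatenated:

kaaaaaaaaaaaaaaaaaaaaaaaaaaaaaaa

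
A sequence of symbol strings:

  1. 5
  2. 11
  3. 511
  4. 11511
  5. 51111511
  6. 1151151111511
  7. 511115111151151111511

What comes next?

Each term (from the third on) is the two preceding terms concatenated in order: term 3 = 5·11 = 511.
The next term joins 1151151111511 and 511115111151151111511.

1151151111511511115111151151111511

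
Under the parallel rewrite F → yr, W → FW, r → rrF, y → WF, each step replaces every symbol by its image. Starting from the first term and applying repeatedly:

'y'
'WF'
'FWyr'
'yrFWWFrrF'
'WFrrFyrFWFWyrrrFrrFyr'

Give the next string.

FWyrrrFrrFyrWFrrFyrFWyrFWWFrrFrrFrrFyrrrFrrFyrWFrrF

Replace each of the 21 characters of WFrrFyrFWFWyrrrFrrFyr in place — FW yr rrF rrF yr WF rrF yr FW yr FW WF rrF rrF rrF yr rrF rrF yr WF rrF — and concatenate.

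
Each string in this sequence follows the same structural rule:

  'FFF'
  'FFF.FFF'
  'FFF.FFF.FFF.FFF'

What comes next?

Each string is two copies of the previous one joined by '.'.
So the next term is two copies of FFF.FFF.FFF.FFF with '.' between the halves.

FFF.FFF.FFF.FFF.FFF.FFF.FFF.FFF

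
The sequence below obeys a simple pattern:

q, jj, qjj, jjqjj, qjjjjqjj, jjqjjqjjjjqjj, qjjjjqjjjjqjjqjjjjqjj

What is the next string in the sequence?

From term 3 onward, concatenate the second-to-last term with the last: q·jj = qjj, jj·qjj = jjqjj, …
Continuing: jjqjjqjjjjqjj · qjjjjqjjjjqjjqjjjjqjj gives term 8.

jjqjjqjjjjqjjqjjjjqjjjjqjjqjjjjqjj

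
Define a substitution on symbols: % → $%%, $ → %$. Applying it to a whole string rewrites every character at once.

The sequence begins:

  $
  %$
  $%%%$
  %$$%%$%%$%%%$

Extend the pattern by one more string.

$%%%$%$$%%$%%%$$%%$%%%$$%%$%%$%%%$

Applying the rule to each of the 13 symbols of %$$%%$%%$%%%$ gives the pieces $%% %$ %$ $%% $%% %$ $%% $%% %$ $%% $%% $%% %$, which concatenate to the answer.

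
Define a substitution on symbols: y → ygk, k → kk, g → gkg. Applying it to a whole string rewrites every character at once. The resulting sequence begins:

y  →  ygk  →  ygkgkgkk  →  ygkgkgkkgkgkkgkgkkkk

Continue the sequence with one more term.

Replace each of the 20 characters of ygkgkgkkgkgkkgkgkkkk in place — ygk gkg kk gkg kk gkg kk kk gkg kk gkg kk kk gkg kk gkg kk kk kk kk — and concatenate.

ygkgkgkkgkgkkgkgkkkkgkgkkgkgkkkkgkgkkgkgkkkkkkkk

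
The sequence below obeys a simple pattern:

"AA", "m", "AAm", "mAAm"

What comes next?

This is a Fibonacci-style word recurrence s(k) = s(k−2)·s(k−1): e.g. AA·m = AAm.
Continuing: AAm · mAAm gives term 5.

AAmmAAm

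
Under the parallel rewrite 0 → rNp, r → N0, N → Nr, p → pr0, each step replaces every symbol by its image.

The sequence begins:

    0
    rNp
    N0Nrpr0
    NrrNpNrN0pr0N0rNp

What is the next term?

Rewriting the 17 symbols of NrrNpNrN0pr0N0rNp one by one yields Nr N0 N0 Nr pr0 Nr N0 Nr rNp pr0 N0 rNp Nr rNp N0 Nr pr0; concatenated:

NrN0N0Nrpr0NrN0NrrNppr0N0rNpNrrNpN0Nrpr0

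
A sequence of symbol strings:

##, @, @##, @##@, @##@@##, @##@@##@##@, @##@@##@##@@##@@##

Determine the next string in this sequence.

@##@@##@##@@##@@##@##@@##@##@

Each term (from the third on) is the previous term followed by the one before it: term 3 = @·## = @##.
The next term joins @##@@##@##@@##@@## and @##@@##@##@.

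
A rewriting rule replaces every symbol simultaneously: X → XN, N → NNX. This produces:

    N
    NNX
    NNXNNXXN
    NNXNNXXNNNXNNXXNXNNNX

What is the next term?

Applying the rule to each of the 21 symbols of NNXNNXXNNNXNNXXNXNNNX gives the pieces NNX NNX XN NNX NNX XN XN NNX NNX NNX XN NNX NNX XN XN NNX XN NNX NNX NNX XN, which concatenate to the answer.

NNXNNXXNNNXNNXXNXNNNXNNXNNXXNNNXNNXXNXNNNXXNNNXNNXNNXXN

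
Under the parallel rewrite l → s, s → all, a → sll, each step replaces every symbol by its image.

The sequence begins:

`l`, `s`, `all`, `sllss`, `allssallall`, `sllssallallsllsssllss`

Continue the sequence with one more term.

Applying the rule to each of the 21 symbols of sllssallallsllsssllss gives the pieces all s s all all sll s s sll s s all s s all all all s s all all, which concatenate to the answer.

allssallallsllsssllssallssallallallssallall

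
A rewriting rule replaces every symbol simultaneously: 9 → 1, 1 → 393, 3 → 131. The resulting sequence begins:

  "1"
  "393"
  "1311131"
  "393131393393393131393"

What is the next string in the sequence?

Replace each of the 21 characters of 393131393393393131393 in place — 131 1 131 393 131 393 131 1 131 131 1 131 131 1 131 393 131 393 131 1 131 — and concatenate.

13111313931313931311131131113113111313931313931311131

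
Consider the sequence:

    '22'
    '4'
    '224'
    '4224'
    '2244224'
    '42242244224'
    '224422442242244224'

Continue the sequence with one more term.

42242244224224422442242244224

Each term (from the third on) is the two preceding terms concatenated in order: term 3 = 22·4 = 224.
So term 8 is 42242244224·224422442242244224.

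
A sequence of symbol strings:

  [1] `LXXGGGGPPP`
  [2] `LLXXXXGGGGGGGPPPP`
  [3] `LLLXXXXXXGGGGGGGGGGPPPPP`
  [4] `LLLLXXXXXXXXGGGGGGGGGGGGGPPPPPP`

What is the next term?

LLLLLXXXXXXXXXXGGGGGGGGGGGGGGGGPPPPPPP

Each string has the form L^{n} X^{2n} G^{3n+1} P^{n+2} (n = 1, 2, …).
At n = 5 the blocks have lengths 5, 10, 16, 7.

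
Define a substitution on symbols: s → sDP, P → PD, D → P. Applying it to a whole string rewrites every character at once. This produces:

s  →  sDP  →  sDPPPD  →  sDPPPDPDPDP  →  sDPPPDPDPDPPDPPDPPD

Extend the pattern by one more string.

Rewriting the 19 symbols of sDPPPDPDPDPPDPPDPPD one by one yields sDP P PD PD PD P PD P PD P PD PD P PD PD P PD PD P; concatenated:

sDPPPDPDPDPPDPPDPPDPDPPDPDPPDPDP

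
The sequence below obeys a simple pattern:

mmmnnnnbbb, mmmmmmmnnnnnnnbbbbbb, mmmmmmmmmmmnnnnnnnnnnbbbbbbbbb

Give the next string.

Each string has the form m^{4n-1} n^{3n+1} b^{3n} (n = 1, 2, …).
Setting n = 4 gives 15, 13, 12 characters in each block.

mmmmmmmmmmmmmmmnnnnnnnnnnnnnbbbbbbbbbbbb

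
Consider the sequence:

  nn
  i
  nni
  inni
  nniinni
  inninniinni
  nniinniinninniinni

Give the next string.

Each term (from the third on) is the two preceding terms concatenated in order: term 3 = nn·i = nni.
So term 8 is inninniinni·nniinniinninniinni.

inninniinninniinniinninniinni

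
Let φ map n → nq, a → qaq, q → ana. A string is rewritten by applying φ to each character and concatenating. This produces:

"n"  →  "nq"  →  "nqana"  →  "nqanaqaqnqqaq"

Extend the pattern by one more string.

nqanaqaqnqqaqanaqaqananqanaanaqaqana

Applying the rule to each of the 13 symbols of nqanaqaqnqqaq gives the pieces nq ana qaq nq qaq ana qaq ana nq ana ana qaq ana, which concatenate to the answer.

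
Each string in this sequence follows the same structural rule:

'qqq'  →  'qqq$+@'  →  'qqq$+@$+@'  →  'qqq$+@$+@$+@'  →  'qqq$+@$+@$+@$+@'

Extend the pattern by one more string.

The strings grow by a fixed suffix $+@ each time.
Applying this once more to qqq$+@$+@$+@$+@:

qqq$+@$+@$+@$+@$+@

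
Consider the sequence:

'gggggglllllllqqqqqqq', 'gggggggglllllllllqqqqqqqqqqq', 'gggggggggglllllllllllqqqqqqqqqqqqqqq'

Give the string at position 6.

Reading off run lengths: g runs 6, 8, 10; l runs 7, 9, 11; q runs 7, 11, 15 — each is linear in n, where the shown terms are n = 2, 3, 4.
Setting n = 7 gives 16, 17, 27 characters in each block.

gggggggggggggggglllllllllllllllllqqqqqqqqqqqqqqqqqqqqqqqqqqq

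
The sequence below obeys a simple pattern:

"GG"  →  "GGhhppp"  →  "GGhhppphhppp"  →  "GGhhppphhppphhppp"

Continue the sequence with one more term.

GGhhppphhppphhppphhppp

Each term is the previous one with hhppp appended.
So the next term is GGhhppphhppphhppp·hhppp.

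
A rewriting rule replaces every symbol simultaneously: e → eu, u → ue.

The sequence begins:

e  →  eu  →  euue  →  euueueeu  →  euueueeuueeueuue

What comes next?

Rewriting the 16 symbols of euueueeuueeueuue one by one yields eu ue ue eu ue eu eu ue ue eu eu ue eu ue ue eu; concatenated:

euueueeuueeueuueueeueuueeuueueeu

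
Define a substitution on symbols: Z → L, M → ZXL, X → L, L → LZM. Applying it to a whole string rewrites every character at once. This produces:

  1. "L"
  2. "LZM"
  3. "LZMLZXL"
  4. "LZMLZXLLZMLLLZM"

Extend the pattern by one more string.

Applying the rule to each of the 15 symbols of LZMLZXLLZMLLLZM gives the pieces LZM L ZXL LZM L L LZM LZM L ZXL LZM LZM LZM L ZXL, which concatenate to the answer.

LZMLZXLLZMLLLZMLZMLZXLLZMLZMLZMLZXL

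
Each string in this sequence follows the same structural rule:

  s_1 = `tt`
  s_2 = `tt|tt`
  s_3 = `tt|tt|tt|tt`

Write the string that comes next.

tt|tt|tt|tt|tt|tt|tt|tt

s(k+1) = s(k)·|·s(k) — each term doubles the last with '|' between the halves.
One more doubling of tt|tt|tt|tt gives the answer.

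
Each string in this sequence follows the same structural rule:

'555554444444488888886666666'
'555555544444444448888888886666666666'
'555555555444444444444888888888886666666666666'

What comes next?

Reading off run lengths: 5 runs 5, 7, 9; 4 runs 8, 10, 12; 8 runs 7, 9, 11; 6 runs 7, 10, 13 — each is linear in n, where the shown terms are n = 3, 4, 5.
For the next term, n = 6, so the run lengths are 11, 14, 13, 16.

555555555554444444444444488888888888886666666666666666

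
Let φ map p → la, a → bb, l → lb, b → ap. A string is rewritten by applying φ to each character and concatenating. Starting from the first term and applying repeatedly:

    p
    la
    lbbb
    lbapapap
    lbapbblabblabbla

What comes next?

lbapbblaapaplbbbapaplbbbapaplbbb

Replace each of the 16 characters of lbapbblabblabbla in place — lb ap bb la ap ap lb bb ap ap lb bb ap ap lb bb — and concatenate.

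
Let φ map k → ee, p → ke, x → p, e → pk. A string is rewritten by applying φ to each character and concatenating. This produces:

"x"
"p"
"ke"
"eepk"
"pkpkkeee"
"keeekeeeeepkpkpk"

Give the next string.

Rewriting the 16 symbols of keeekeeeeepkpkpk one by one yields ee pk pk pk ee pk pk pk pk pk ke ee ke ee ke ee; concatenated:

eepkpkpkeepkpkpkpkpkkeeekeeekeee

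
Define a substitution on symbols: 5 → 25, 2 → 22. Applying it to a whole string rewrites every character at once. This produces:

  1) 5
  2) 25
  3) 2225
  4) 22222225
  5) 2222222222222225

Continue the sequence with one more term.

Replace each of the 16 characters of 2222222222222225 in place — 22 22 22 22 22 22 22 22 22 22 22 22 22 22 22 25 — and concatenate.

22222222222222222222222222222225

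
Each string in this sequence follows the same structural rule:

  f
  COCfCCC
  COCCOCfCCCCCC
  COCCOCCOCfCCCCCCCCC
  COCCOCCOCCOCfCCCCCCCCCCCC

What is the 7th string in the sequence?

COCCOCCOCCOCCOCCOCfCCCCCCCCCCCCCCCCCC

s(k+1) = COC·s(k)·CCC, so each term gains COC as a prefix and CCC as a suffix.
From COCCOCCOCCOCfCCCCCCCCCCCC, 2 further steps: COCCOCCOCCOCfCCCCCCCCCCCC → COCCOCCOCCOCCOCfCCCCCCCCCCCCCCC → (answer).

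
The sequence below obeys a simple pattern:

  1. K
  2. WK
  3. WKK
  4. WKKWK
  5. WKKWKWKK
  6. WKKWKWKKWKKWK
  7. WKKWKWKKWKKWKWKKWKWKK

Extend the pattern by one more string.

WKKWKWKKWKKWKWKKWKWKKWKKWKWKKWKKWK

This is a Fibonacci-style word recurrence s(k) = s(k−1)·s(k−2): e.g. WK·K = WKK.
Continuing: WKKWKWKKWKKWKWKKWKWKK · WKKWKWKKWKKWK gives term 8.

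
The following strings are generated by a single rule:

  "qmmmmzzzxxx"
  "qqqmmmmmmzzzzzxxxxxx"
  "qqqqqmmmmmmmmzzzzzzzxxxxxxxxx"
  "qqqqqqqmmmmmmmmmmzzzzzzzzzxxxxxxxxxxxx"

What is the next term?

Term n consists of 2n-1 q's, followed by 2n+2 m's, followed by 2n+1 z's, followed by 3n x's (n = 1, 2, …).
At n = 5 the blocks have lengths 9, 12, 11, 15.

qqqqqqqqqmmmmmmmmmmmmzzzzzzzzzzzxxxxxxxxxxxxxxx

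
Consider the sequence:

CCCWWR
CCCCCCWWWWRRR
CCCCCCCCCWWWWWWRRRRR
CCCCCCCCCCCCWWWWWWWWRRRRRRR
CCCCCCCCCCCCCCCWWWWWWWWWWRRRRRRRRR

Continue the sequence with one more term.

CCCCCCCCCCCCCCCCCCWWWWWWWWWWWWRRRRRRRRRRR

The n-th term is 3n C's then 2n W's then 2n-1 R's (n = 1, 2, …).
At n = 6 the blocks have lengths 18, 12, 11.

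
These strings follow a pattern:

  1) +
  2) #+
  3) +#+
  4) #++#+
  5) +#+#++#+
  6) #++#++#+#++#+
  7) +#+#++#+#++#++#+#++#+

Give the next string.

#++#++#+#++#++#+#++#+#++#++#+#++#+

Each term (from the third on) is the two preceding terms concatenated in order: term 3 = +·#+ = +#+.
Continuing: #++#++#+#++#+ · +#+#++#+#++#++#+#++#+ gives term 8.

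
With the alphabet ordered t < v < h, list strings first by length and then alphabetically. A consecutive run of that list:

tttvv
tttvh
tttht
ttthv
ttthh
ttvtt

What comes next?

ttvtv

Find the rightmost character of ttvtt below h, bump it to the next letter, and reset everything to its right to t.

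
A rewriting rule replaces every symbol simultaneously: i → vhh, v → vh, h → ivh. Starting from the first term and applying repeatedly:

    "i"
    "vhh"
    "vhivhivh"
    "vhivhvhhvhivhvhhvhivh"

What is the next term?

vhivhvhhvhivhvhivhivhvhivhvhhvhivhvhivhivhvhivhvhhvhivh

Applying the rule to each of the 21 symbols of vhivhvhhvhivhvhhvhivh gives the pieces vh ivh vhh vh ivh vh ivh ivh vh ivh vhh vh ivh vh ivh ivh vh ivh vhh vh ivh, which concatenate to the answer.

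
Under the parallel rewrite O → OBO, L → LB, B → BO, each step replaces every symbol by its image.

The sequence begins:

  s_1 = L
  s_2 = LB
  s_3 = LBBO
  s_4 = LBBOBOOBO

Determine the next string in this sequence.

LBBOBOOBOBOOBOOBOBOOBO

Expanding LBBOBOOBO: L→LB, B→BO, B→BO, O→OBO, B→BO, O→OBO, O→OBO, B→BO, O→OBO. Concatenated: LB BO BO OBO BO OBO OBO BO OBO.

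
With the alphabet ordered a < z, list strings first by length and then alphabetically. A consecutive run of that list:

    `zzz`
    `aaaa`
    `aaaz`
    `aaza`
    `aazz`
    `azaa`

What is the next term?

Find the rightmost character of azaa below z, bump it to the next letter, and reset everything to its right to a.

azaz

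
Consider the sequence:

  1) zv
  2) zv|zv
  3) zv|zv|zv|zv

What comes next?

s(k+1) = s(k)·|·s(k) — each term doubles the last with '|' between the halves.
One more doubling of zv|zv|zv|zv gives the answer.

zv|zv|zv|zv|zv|zv|zv|zv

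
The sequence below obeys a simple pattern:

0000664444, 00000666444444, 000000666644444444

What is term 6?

000000000666666644444444444444

The n-th term is n+2 0's then n 6's then 2n 4's, where the shown terms are n = 2, 3, 4.
At n = 7 the blocks have lengths 9, 7, 14.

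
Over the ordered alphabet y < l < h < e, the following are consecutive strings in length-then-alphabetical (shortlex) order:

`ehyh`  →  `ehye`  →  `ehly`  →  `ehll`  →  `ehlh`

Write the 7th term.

ehhy

Stepping forward 2 times from ehlh: ehlh → ehle, then the target.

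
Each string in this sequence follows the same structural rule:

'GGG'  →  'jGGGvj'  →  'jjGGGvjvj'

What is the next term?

Each term wraps the previous one in j on the left and vj on the right.
Applying this once more to jjGGGvjvj:

jjjGGGvjvjvj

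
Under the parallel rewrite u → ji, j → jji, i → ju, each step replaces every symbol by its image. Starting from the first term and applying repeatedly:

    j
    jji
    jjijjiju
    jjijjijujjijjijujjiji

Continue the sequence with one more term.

Rewriting the 21 symbols of jjijjijujjijjijujjiji one by one yields jji jji ju jji jji ju jji ji jji jji ju jji jji ju jji ji jji jji ju jji ju; concatenated:

jjijjijujjijjijujjijijjijjijujjijjijujjijijjijjijujjiju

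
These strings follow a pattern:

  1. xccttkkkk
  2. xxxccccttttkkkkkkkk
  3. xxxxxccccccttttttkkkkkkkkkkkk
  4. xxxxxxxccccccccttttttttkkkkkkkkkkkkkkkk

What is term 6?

The n-th term is 2n-1 x's then 2n c's then 2n t's then 4n k's (n = 1, 2, …).
For term 6, n = 6, so the run lengths are 11, 12, 12, 24.

xxxxxxxxxxxccccccccccccttttttttttttkkkkkkkkkkkkkkkkkkkkkkkk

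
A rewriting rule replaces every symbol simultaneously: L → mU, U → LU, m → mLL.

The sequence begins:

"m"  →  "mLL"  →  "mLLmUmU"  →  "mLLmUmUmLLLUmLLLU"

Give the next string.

mLLmUmUmLLLUmLLLUmLLmUmUmULUmLLmUmUmULU

Applying the rule to each of the 17 symbols of mLLmUmUmLLLUmLLLU gives the pieces mLL mU mU mLL LU mLL LU mLL mU mU mU LU mLL mU mU mU LU, which concatenate to the answer.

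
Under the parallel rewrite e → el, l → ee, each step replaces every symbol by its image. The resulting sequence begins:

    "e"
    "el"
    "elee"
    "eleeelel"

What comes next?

eleeeleleleeelee

Expanding eleeelel: e→el, l→ee, e→el, e→el, e→el, l→ee, e→el, l→ee. Concatenated: el ee el el el ee el ee.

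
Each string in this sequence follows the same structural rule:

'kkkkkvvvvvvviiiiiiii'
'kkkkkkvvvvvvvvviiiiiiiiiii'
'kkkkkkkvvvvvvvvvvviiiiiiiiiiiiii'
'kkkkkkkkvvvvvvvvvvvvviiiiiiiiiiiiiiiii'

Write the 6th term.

Term n consists of n+3 k's, followed by 2n+3 v's, followed by 3n+2 i's, where the shown terms are n = 2, 3, 4, 5.
For term 6, n = 7, so the run lengths are 10, 17, 23.

kkkkkkkkkkvvvvvvvvvvvvvvvvviiiiiiiiiiiiiiiiiiiiiii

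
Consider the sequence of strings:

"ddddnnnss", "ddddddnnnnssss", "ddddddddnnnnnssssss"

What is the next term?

Each string has the form d^{2n+2} n^{n+2} s^{2n} (n = 1, 2, …).
Setting n = 4 gives 10, 6, 8 characters in each block.

ddddddddddnnnnnnssssssss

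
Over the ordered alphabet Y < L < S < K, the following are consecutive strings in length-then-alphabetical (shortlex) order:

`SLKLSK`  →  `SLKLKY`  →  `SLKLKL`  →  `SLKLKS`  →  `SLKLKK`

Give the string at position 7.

SLKSYL

Stepping forward 2 times from SLKLKK: SLKLKK → SLKSYY, then the target.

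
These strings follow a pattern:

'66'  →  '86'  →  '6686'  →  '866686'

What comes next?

This is a Fibonacci-style word recurrence s(k) = s(k−2)·s(k−1): e.g. 66·86 = 6686.
Continuing: 6686 · 866686 gives term 5.

6686866686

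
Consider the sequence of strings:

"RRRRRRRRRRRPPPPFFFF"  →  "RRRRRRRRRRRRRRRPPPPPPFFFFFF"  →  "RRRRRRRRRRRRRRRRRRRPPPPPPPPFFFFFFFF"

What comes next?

RRRRRRRRRRRRRRRRRRRRRRRPPPPPPPPPPFFFFFFFFFF

Reading off run lengths: R runs 11, 15, 19; P runs 4, 6, 8; F runs 4, 6, 8 — each is linear in n, where the shown terms are n = 2, 3, 4.
For the next term, n = 5, so the run lengths are 23, 10, 10.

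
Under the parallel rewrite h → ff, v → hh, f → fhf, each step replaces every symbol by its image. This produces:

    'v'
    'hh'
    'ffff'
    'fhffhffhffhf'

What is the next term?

Expanding fhffhffhffhf: f→fhf, h→ff, f→fhf, f→fhf, h→ff, f→fhf, f→fhf, h→ff, f→fhf, f→fhf, h→ff, f→fhf. Concatenated: fhf ff fhf fhf ff fhf fhf ff fhf fhf ff fhf.

fhffffhffhffffhffhffffhffhffffhf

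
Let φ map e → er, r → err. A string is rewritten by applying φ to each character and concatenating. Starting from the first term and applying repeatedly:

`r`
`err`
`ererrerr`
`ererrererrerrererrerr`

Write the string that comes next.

Rewriting the 21 symbols of ererrererrerrererrerr one by one yields er err er err err er err er err err er err err er err er err err er err err; concatenated:

ererrererrerrererrererrerrererrerrererrererrerrererrerr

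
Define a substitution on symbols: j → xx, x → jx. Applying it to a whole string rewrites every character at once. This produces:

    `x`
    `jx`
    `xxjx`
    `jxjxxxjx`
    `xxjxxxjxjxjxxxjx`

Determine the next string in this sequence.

Applying the rule to each of the 16 symbols of xxjxxxjxjxjxxxjx gives the pieces jx jx xx jx jx jx xx jx xx jx xx jx jx jx xx jx, which concatenate to the answer.

jxjxxxjxjxjxxxjxxxjxxxjxjxjxxxjx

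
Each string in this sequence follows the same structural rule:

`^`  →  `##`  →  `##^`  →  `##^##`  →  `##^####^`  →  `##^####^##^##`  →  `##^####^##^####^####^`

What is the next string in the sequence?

From term 3 onward, concatenate the last term with the second-to-last: ##·^ = ##^, ##^·## = ##^##, …
So term 8 is ##^####^##^####^####^·##^####^##^##.

##^####^##^####^####^##^####^##^##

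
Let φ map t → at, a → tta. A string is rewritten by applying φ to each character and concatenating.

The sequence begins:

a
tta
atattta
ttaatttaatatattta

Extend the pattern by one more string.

atatttattaatatatttattaatttaatttaatatattta

Replace each of the 17 characters of ttaatttaatatattta in place — at at tta tta at at at tta tta at tta at tta at at at tta — and concatenate.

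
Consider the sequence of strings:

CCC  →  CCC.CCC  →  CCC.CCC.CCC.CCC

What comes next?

Each string is two copies of the previous one joined by '.'.
One more doubling of CCC.CCC.CCC.CCC gives the answer.

CCC.CCC.CCC.CCC.CCC.CCC.CCC.CCC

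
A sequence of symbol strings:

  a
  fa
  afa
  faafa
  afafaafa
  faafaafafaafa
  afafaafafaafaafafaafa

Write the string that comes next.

faafaafafaafaafafaafafaafaafafaafa

From term 3 onward, concatenate the second-to-last term with the last: a·fa = afa, fa·afa = faafa, …
So term 8 is faafaafafaafa·afafaafafaafaafafaafa.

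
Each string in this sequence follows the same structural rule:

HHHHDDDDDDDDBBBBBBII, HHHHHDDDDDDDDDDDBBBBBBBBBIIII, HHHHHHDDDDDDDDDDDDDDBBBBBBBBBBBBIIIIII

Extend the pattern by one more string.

Each string has the form H^{n+2} D^{3n+2} B^{3n} I^{2n-2}, where the shown terms are n = 2, 3, 4.
At n = 5 the blocks have lengths 7, 17, 15, 8.

HHHHHHHDDDDDDDDDDDDDDDDDBBBBBBBBBBBBBBBIIIIIIII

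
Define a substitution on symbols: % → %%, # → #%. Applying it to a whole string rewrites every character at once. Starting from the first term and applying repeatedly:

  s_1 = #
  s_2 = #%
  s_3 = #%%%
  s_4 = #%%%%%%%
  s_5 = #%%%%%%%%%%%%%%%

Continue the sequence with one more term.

Rewriting the 16 symbols of #%%%%%%%%%%%%%%% one by one yields #% %% %% %% %% %% %% %% %% %% %% %% %% %% %% %%; concatenated:

#%%%%%%%%%%%%%%%%%%%%%%%%%%%%%%%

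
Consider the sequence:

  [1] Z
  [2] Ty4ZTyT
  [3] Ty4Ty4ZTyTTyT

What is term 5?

s(k+1) = Ty4·s(k)·TyT, so each term gains Ty4 as a prefix and TyT as a suffix.
From Ty4Ty4ZTyTTyT, 2 further steps: Ty4Ty4ZTyTTyT → Ty4Ty4Ty4ZTyTTyTTyT → (answer).

Ty4Ty4Ty4Ty4ZTyTTyTTyTTyT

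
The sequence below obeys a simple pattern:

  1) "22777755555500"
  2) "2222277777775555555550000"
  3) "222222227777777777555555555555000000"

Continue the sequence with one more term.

22222222222777777777777755555555555555500000000

Each string has the form 2^{3n-1} 7^{3n+1} 5^{3n+3} 0^{2n} (n = 1, 2, …).
For the next term, n = 4, so the run lengths are 11, 13, 15, 8.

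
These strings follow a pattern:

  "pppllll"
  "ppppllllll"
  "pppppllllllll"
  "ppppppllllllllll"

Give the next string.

The n-th term is n+1 p's then 2n l's, where the shown terms are n = 2, 3, 4, 5.
Setting n = 6 gives 7, 12 characters in each block.

pppppppllllllllllll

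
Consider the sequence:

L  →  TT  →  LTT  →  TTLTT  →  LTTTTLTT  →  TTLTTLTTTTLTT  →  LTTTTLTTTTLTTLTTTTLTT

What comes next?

This is a Fibonacci-style word recurrence s(k) = s(k−2)·s(k−1): e.g. L·TT = LTT.
The next term joins TTLTTLTTTTLTT and LTTTTLTTTTLTTLTTTTLTT.

TTLTTLTTTTLTTLTTTTLTTTTLTTLTTTTLTT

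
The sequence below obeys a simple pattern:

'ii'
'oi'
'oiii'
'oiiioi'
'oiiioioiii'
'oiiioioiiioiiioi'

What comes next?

oiiioioiiioiiioioiiioioiii

Each term (from the third on) is the previous term followed by the one before it: term 3 = oi·ii = oiii.
Continuing: oiiioioiiioiiioi · oiiioioiii gives term 7.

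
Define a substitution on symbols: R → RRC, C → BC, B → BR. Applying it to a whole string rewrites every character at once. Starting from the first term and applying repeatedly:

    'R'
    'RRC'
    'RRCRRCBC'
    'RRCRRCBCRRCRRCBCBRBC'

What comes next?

Applying the rule to each of the 20 symbols of RRCRRCBCRRCRRCBCBRBC gives the pieces RRC RRC BC RRC RRC BC BR BC RRC RRC BC RRC RRC BC BR BC BR RRC BR BC, which concatenate to the answer.

RRCRRCBCRRCRRCBCBRBCRRCRRCBCRRCRRCBCBRBCBRRRCBRBC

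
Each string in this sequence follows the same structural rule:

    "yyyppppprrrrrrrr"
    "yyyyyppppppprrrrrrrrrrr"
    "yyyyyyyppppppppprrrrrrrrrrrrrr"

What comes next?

The n-th term is 2n-1 y's then 2n+1 p's then 3n+2 r's, where the shown terms are n = 2, 3, 4.
At n = 5 the blocks have lengths 9, 11, 17.

yyyyyyyyyppppppppppprrrrrrrrrrrrrrrrr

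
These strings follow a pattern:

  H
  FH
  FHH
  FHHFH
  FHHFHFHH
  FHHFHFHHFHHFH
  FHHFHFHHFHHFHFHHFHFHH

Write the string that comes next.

FHHFHFHHFHHFHFHHFHFHHFHHFHFHHFHHFH

From term 3 onward, concatenate the last term with the second-to-last: FH·H = FHH, FHH·FH = FHHFH, …
Continuing: FHHFHFHHFHHFHFHHFHFHH · FHHFHFHHFHHFH gives term 8.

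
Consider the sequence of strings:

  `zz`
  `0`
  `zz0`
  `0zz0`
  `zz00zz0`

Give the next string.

This is a Fibonacci-style word recurrence s(k) = s(k−2)·s(k−1): e.g. zz·0 = zz0.
So term 6 is 0zz0·zz00zz0.

0zz0zz00zz0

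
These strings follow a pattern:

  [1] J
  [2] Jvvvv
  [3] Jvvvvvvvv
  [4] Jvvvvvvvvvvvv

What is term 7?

Jvvvvvvvvvvvvvvvvvvvvvvvv

The strings grow by a fixed suffix vvvv each time.
From Jvvvvvvvvvvvv, 3 further steps: Jvvvvvvvvvvvv → Jvvvvvvvvvvvvvvvv → Jvvvvvvvvvvvvvvvvvvvv → (answer).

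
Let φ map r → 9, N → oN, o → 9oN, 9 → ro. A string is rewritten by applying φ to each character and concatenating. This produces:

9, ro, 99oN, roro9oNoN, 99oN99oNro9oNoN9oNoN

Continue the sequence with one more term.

φ(99oN99oNro9oNoN9oNoN) expands symbol-by-symbol to ro ro 9oN oN ro ro 9oN oN 9 9oN ro 9oN oN 9oN oN ro 9oN oN 9oN oN; joining the 20 pieces gives the next term.

roro9oNoNroro9oNoN99oNro9oNoN9oNoNro9oNoN9oNoN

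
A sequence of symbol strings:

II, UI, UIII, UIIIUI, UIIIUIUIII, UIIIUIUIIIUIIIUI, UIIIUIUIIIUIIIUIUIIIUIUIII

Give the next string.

From term 3 onward, concatenate the last term with the second-to-last: UI·II = UIII, UIII·UI = UIIIUI, …
The next term joins UIIIUIUIIIUIIIUIUIIIUIUIII and UIIIUIUIIIUIIIUI.

UIIIUIUIIIUIIIUIUIIIUIUIIIUIIIUIUIIIUIIIUI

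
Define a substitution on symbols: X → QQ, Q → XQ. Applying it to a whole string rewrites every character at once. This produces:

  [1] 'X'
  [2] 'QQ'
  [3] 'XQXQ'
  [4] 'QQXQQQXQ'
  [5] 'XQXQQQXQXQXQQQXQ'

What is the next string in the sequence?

φ(XQXQQQXQXQXQQQXQ) expands symbol-by-symbol to QQ XQ QQ XQ XQ XQ QQ XQ QQ XQ QQ XQ XQ XQ QQ XQ; joining the 16 pieces gives the next term.

QQXQQQXQXQXQQQXQQQXQQQXQXQXQQQXQ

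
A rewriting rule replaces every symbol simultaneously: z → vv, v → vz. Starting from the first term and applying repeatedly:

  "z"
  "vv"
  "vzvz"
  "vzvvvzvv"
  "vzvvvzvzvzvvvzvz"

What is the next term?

vzvvvzvzvzvvvzvvvzvvvzvzvzvvvzvv

Replace each of the 16 characters of vzvvvzvzvzvvvzvz in place — vz vv vz vz vz vv vz vv vz vv vz vz vz vv vz vv — and concatenate.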